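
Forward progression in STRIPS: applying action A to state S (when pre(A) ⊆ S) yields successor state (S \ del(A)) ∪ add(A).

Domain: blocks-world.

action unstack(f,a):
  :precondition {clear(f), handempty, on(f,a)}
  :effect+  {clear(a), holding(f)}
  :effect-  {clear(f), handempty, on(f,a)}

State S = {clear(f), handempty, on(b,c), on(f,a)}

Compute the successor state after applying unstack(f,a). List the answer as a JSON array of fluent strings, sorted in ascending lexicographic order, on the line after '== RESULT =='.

Compute (S \ del) ∪ add:
  pre ⊆ S: {clear(f), handempty, on(f,a)} ⊆ S  — applicable
  S \ del = {on(b,c)}
  ∪ add   = {clear(a), holding(f), on(b,c)}

== RESULT ==
["clear(a)", "holding(f)", "on(b,c)"]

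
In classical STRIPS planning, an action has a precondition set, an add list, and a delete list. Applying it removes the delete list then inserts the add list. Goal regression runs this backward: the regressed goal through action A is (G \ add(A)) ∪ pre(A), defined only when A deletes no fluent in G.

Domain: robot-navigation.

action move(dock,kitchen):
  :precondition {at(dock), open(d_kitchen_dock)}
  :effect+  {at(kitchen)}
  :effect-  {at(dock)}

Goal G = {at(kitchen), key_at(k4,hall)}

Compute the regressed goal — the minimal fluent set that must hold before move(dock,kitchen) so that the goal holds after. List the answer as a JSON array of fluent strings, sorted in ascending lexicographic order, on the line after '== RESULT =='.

Compute (G \ add) ∪ pre:
  G ∩ del = {}  (empty — regression defined)
  G \ add = {at(kitchen), key_at(k4,hall)} \ {at(kitchen)} = {key_at(k4,hall)}
  ∪ pre   = {key_at(k4,hall)} ∪ {at(dock), open(d_kitchen_dock)}
          = {at(dock), key_at(k4,hall), open(d_kitchen_dock)}

== RESULT ==
["at(dock)", "key_at(k4,hall)", "open(d_kitchen_dock)"]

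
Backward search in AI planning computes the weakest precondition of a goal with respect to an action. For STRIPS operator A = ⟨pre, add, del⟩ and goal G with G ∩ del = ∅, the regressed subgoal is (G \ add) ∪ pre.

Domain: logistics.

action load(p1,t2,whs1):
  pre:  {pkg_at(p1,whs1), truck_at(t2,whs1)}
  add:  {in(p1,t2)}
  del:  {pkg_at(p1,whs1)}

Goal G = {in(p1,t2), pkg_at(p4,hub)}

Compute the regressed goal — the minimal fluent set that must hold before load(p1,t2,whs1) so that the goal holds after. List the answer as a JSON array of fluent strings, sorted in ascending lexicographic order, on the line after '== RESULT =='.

Compute (G \ add) ∪ pre:
  G ∩ del = {}  (empty — regression defined)
  G \ add = {in(p1,t2), pkg_at(p4,hub)} \ {in(p1,t2)} = {pkg_at(p4,hub)}
  ∪ pre   = {pkg_at(p4,hub)} ∪ {pkg_at(p1,whs1), truck_at(t2,whs1)}
          = {pkg_at(p1,whs1), pkg_at(p4,hub), truck_at(t2,whs1)}

== RESULT ==
["pkg_at(p1,whs1)", "pkg_at(p4,hub)", "truck_at(t2,whs1)"]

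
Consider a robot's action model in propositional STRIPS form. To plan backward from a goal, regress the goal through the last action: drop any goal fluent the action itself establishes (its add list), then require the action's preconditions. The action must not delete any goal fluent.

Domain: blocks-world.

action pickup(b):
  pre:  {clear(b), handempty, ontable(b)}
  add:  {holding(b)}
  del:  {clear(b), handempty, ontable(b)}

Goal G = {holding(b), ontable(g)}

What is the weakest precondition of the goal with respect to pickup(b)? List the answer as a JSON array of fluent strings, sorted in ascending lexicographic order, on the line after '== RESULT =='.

Compute (G \ add) ∪ pre:
  G ∩ del = {}  (empty — regression defined)
  G \ add = {holding(b), ontable(g)} \ {holding(b)} = {ontable(g)}
  ∪ pre   = {ontable(g)} ∪ {clear(b), handempty, ontable(b)}
          = {clear(b), handempty, ontable(b), ontable(g)}

== RESULT ==
["clear(b)", "handempty", "ontable(b)", "ontable(g)"]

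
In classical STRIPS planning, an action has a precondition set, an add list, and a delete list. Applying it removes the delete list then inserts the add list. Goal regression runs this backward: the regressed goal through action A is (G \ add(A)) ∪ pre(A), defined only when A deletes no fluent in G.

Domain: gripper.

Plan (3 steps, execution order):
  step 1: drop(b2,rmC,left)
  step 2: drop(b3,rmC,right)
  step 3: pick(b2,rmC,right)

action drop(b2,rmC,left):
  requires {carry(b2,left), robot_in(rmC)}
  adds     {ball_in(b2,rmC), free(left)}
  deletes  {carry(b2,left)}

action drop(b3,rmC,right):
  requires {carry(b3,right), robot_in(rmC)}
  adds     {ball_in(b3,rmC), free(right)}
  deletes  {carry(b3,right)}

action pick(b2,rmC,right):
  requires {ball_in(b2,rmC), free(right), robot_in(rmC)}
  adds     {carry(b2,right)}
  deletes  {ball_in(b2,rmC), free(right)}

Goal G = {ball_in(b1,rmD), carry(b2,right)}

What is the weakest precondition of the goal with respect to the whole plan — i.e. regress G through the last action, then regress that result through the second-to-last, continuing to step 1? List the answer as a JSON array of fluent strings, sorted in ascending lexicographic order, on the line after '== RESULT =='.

Regress step by step:
  through step 3 (pick(b2,rmC,right)): drop {carry(b2,right)}, keep {ball_in(b1,rmD)}, require {ball_in(b2,rmC), free(right), robot_in(rmC)}
    → {ball_in(b1,rmD), ball_in(b2,rmC), free(right), robot_in(rmC)}
  through step 2 (drop(b3,rmC,right)): drop {free(right)}, keep {ball_in(b1,rmD), ball_in(b2,rmC), robot_in(rmC)}, require {carry(b3,right), robot_in(rmC)}
    → {ball_in(b1,rmD), ball_in(b2,rmC), carry(b3,right), robot_in(rmC)}
  through step 1 (drop(b2,rmC,left)): drop {ball_in(b2,rmC)}, keep {ball_in(b1,rmD), carry(b3,right), robot_in(rmC)}, require {carry(b2,left), robot_in(rmC)}
    → {ball_in(b1,rmD), carry(b2,left), carry(b3,right), robot_in(rmC)}

== RESULT ==
["ball_in(b1,rmD)", "carry(b2,left)", "carry(b3,right)", "robot_in(rmC)"]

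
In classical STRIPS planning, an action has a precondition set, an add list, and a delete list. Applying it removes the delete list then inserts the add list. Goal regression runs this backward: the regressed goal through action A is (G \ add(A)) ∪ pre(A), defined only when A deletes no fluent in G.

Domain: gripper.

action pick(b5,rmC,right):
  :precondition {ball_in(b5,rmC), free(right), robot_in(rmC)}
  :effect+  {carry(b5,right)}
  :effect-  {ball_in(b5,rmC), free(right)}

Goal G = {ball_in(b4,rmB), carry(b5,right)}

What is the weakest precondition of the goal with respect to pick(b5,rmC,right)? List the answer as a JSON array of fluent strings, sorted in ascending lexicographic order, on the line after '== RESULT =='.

Regress:
  G ∩ del = {}  (empty — regression defined)
  G \ add = {ball_in(b4,rmB), carry(b5,right)} \ {carry(b5,right)} = {ball_in(b4,rmB)}
  ∪ pre   = {ball_in(b4,rmB)} ∪ {ball_in(b5,rmC), free(right), robot_in(rmC)}
          = {ball_in(b4,rmB), ball_in(b5,rmC), free(right), robot_in(rmC)}

== RESULT ==
["ball_in(b4,rmB)", "ball_in(b5,rmC)", "free(right)", "robot_in(rmC)"]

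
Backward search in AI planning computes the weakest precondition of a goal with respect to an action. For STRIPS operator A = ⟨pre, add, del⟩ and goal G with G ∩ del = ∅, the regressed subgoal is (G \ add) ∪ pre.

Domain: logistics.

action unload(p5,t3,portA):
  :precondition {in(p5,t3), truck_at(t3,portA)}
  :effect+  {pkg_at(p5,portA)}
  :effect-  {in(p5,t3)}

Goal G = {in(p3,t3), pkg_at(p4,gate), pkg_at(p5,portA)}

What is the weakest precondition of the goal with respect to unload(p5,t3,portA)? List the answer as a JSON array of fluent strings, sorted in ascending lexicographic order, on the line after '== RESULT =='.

Compute (G \ add) ∪ pre:
  G ∩ del = {}  (empty — regression defined)
  G \ add = {in(p3,t3), pkg_at(p4,gate), pkg_at(p5,portA)} \ {pkg_at(p5,portA)} = {in(p3,t3), pkg_at(p4,gate)}
  ∪ pre   = {in(p3,t3), pkg_at(p4,gate)} ∪ {in(p5,t3), truck_at(t3,portA)}
          = {in(p3,t3), in(p5,t3), pkg_at(p4,gate), truck_at(t3,portA)}

== RESULT ==
["in(p3,t3)", "in(p5,t3)", "pkg_at(p4,gate)", "truck_at(t3,portA)"]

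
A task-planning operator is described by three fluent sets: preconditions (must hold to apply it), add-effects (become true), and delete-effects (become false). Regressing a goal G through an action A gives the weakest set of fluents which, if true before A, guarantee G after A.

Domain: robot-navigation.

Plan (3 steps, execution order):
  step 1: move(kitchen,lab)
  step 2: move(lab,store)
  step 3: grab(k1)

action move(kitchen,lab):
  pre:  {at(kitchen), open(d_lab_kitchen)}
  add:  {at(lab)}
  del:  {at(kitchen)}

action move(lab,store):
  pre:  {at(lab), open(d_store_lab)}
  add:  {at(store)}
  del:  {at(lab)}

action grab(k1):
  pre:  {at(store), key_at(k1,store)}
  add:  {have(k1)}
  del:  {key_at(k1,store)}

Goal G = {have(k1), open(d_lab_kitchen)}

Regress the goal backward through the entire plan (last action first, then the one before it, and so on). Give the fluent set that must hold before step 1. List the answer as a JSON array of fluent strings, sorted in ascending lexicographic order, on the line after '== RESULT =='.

Work backward from the goal:
  through step 3 (grab(k1)): drop {have(k1)}, keep {open(d_lab_kitchen)}, require {at(store), key_at(k1,store)}
    → {at(store), key_at(k1,store), open(d_lab_kitchen)}
  through step 2 (move(lab,store)): drop {at(store)}, keep {key_at(k1,store), open(d_lab_kitchen)}, require {at(lab), open(d_store_lab)}
    → {at(lab), key_at(k1,store), open(d_lab_kitchen), open(d_store_lab)}
  through step 1 (move(kitchen,lab)): drop {at(lab)}, keep {key_at(k1,store), open(d_lab_kitchen), open(d_store_lab)}, require {at(kitchen), open(d_lab_kitchen)}
    → {at(kitchen), key_at(k1,store), open(d_lab_kitchen), open(d_store_lab)}

== RESULT ==
["at(kitchen)", "key_at(k1,store)", "open(d_lab_kitchen)", "open(d_store_lab)"]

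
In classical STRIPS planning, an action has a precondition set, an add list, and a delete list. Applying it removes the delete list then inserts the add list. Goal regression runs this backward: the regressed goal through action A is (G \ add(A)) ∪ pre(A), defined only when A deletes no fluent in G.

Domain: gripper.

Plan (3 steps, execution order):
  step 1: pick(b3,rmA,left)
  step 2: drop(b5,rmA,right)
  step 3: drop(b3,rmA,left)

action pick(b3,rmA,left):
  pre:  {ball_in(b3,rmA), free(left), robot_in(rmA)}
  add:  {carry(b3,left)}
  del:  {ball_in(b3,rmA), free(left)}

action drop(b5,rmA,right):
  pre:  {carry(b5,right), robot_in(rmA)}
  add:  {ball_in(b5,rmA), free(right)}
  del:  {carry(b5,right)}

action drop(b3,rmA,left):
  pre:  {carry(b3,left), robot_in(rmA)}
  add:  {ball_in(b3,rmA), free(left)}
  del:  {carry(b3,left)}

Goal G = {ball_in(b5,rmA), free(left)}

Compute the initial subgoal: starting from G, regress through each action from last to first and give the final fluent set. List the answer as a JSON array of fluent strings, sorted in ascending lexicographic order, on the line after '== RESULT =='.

Regress step by step:
  through step 3 (drop(b3,rmA,left)): drop {free(left)}, keep {ball_in(b5,rmA)}, require {carry(b3,left), robot_in(rmA)}
    → {ball_in(b5,rmA), carry(b3,left), robot_in(rmA)}
  through step 2 (drop(b5,rmA,right)): drop {ball_in(b5,rmA)}, keep {carry(b3,left), robot_in(rmA)}, require {carry(b5,right), robot_in(rmA)}
    → {carry(b3,left), carry(b5,right), robot_in(rmA)}
  through step 1 (pick(b3,rmA,left)): drop {carry(b3,left)}, keep {carry(b5,right), robot_in(rmA)}, require {ball_in(b3,rmA), free(left), robot_in(rmA)}
    → {ball_in(b3,rmA), carry(b5,right), free(left), robot_in(rmA)}

== RESULT ==
["ball_in(b3,rmA)", "carry(b5,right)", "free(left)", "robot_in(rmA)"]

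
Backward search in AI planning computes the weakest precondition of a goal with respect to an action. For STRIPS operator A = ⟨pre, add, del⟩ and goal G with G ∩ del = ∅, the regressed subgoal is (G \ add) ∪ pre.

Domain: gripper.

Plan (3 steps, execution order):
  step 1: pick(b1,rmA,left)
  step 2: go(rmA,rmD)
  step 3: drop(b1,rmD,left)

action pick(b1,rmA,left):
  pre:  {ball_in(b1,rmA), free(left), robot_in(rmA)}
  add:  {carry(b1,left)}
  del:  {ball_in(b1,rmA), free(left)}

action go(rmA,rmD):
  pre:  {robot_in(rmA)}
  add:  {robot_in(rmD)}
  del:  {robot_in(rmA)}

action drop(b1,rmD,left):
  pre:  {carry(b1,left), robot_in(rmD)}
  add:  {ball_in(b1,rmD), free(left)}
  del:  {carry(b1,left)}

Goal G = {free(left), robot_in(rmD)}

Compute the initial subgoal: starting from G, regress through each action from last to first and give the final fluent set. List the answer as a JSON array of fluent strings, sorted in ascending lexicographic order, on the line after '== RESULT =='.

Regress step by step:
  through step 3 (drop(b1,rmD,left)): drop {free(left)}, keep {robot_in(rmD)}, require {carry(b1,left), robot_in(rmD)}
    → {carry(b1,left), robot_in(rmD)}
  through step 2 (go(rmA,rmD)): drop {robot_in(rmD)}, keep {carry(b1,left)}, require {robot_in(rmA)}
    → {carry(b1,left), robot_in(rmA)}
  through step 1 (pick(b1,rmA,left)): drop {carry(b1,left)}, keep {robot_in(rmA)}, require {ball_in(b1,rmA), free(left), robot_in(rmA)}
    → {ball_in(b1,rmA), free(left), robot_in(rmA)}

== RESULT ==
["ball_in(b1,rmA)", "free(left)", "robot_in(rmA)"]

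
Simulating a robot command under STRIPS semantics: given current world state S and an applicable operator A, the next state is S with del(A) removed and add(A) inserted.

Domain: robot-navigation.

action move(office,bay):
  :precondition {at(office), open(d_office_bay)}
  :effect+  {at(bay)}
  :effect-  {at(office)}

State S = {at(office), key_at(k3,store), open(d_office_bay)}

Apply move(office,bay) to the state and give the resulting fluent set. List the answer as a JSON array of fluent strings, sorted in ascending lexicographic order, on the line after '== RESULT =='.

Progress:
  pre ⊆ S: {at(office), open(d_office_bay)} ⊆ S  — applicable
  S \ del = {key_at(k3,store), open(d_office_bay)}
  ∪ add   = {at(bay), key_at(k3,store), open(d_office_bay)}

== RESULT ==
["at(bay)", "key_at(k3,store)", "open(d_office_bay)"]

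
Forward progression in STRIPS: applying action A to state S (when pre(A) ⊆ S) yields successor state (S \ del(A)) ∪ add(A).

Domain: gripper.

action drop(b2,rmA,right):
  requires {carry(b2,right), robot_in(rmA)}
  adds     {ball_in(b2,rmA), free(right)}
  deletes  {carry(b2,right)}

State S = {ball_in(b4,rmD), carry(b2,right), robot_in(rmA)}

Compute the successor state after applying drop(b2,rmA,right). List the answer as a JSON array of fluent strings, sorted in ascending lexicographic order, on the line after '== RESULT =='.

Compute (S \ del) ∪ add:
  pre ⊆ S: {carry(b2,right), robot_in(rmA)} ⊆ S  — applicable
  S \ del = {ball_in(b4,rmD), robot_in(rmA)}
  ∪ add   = {ball_in(b2,rmA), ball_in(b4,rmD), free(right), robot_in(rmA)}

== RESULT ==
["ball_in(b2,rmA)", "ball_in(b4,rmD)", "free(right)", "robot_in(rmA)"]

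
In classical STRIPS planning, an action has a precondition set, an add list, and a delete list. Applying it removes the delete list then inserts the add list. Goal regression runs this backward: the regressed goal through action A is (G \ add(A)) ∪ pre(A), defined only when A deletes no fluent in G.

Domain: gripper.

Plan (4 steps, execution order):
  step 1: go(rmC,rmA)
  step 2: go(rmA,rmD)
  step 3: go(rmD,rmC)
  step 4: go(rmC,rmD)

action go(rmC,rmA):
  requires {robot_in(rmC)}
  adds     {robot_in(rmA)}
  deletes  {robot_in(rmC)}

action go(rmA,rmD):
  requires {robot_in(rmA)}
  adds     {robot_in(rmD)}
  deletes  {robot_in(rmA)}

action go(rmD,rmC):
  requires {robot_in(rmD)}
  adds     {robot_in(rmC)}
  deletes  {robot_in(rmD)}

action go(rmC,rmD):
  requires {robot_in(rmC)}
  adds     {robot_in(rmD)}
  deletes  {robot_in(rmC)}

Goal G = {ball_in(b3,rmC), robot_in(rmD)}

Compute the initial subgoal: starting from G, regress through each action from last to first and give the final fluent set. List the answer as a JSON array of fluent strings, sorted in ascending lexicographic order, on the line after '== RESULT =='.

Regress step by step:
  through step 4 (go(rmC,rmD)): drop {robot_in(rmD)}, keep {ball_in(b3,rmC)}, require {robot_in(rmC)}
    → {ball_in(b3,rmC), robot_in(rmC)}
  through step 3 (go(rmD,rmC)): drop {robot_in(rmC)}, keep {ball_in(b3,rmC)}, require {robot_in(rmD)}
    → {ball_in(b3,rmC), robot_in(rmD)}
  through step 2 (go(rmA,rmD)): drop {robot_in(rmD)}, keep {ball_in(b3,rmC)}, require {robot_in(rmA)}
    → {ball_in(b3,rmC), robot_in(rmA)}
  through step 1 (go(rmC,rmA)): drop {robot_in(rmA)}, keep {ball_in(b3,rmC)}, require {robot_in(rmC)}
    → {ball_in(b3,rmC), robot_in(rmC)}

== RESULT ==
["ball_in(b3,rmC)", "robot_in(rmC)"]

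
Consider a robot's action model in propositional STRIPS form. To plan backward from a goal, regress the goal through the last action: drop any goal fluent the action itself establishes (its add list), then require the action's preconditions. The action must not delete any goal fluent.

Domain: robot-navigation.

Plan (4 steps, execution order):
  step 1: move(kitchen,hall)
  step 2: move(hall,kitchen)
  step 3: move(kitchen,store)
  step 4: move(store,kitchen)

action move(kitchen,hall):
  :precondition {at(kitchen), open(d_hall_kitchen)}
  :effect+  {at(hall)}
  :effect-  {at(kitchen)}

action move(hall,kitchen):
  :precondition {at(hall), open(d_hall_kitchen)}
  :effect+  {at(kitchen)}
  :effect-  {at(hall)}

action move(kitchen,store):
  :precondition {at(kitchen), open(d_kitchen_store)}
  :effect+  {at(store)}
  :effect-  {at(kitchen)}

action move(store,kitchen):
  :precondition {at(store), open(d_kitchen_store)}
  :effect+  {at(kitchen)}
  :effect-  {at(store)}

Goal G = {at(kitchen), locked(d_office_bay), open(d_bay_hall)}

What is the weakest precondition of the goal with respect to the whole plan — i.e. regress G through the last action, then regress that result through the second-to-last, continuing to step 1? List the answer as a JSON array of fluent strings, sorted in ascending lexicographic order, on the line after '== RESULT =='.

Regress step by step:
  through step 4 (move(store,kitchen)): drop {at(kitchen)}, keep {locked(d_office_bay), open(d_bay_hall)}, require {at(store), open(d_kitchen_store)}
    → {at(store), locked(d_office_bay), open(d_bay_hall), open(d_kitchen_store)}
  through step 3 (move(kitchen,store)): drop {at(store)}, keep {locked(d_office_bay), open(d_bay_hall), open(d_kitchen_store)}, require {at(kitchen), open(d_kitchen_store)}
    → {at(kitchen), locked(d_office_bay), open(d_bay_hall), open(d_kitchen_store)}
  through step 2 (move(hall,kitchen)): drop {at(kitchen)}, keep {locked(d_office_bay), open(d_bay_hall), open(d_kitchen_store)}, require {at(hall), open(d_hall_kitchen)}
    → {at(hall), locked(d_office_bay), open(d_bay_hall), open(d_hall_kitchen), open(d_kitchen_store)}
  through step 1 (move(kitchen,hall)): drop {at(hall)}, keep {locked(d_office_bay), open(d_bay_hall), open(d_hall_kitchen), open(d_kitchen_store)}, require {at(kitchen), open(d_hall_kitchen)}
    → {at(kitchen), locked(d_office_bay), open(d_bay_hall), open(d_hall_kitchen), open(d_kitchen_store)}

== RESULT ==
["at(kitchen)", "locked(d_office_bay)", "open(d_bay_hall)", "open(d_hall_kitchen)", "open(d_kitchen_store)"]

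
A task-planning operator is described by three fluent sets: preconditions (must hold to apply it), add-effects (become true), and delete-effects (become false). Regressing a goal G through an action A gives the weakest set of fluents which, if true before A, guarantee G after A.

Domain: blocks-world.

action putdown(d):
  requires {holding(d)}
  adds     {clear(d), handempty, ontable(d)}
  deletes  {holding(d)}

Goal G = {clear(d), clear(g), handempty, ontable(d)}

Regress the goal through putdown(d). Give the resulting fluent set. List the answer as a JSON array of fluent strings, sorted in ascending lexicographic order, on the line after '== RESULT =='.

Compute (G \ add) ∪ pre:
  G ∩ del = {}  (empty — regression defined)
  G \ add = {clear(d), clear(g), handempty, ontable(d)} \ {clear(d), handempty, ontable(d)} = {clear(g)}
  ∪ pre   = {clear(g)} ∪ {holding(d)}
          = {clear(g), holding(d)}

== RESULT ==
["clear(g)", "holding(d)"]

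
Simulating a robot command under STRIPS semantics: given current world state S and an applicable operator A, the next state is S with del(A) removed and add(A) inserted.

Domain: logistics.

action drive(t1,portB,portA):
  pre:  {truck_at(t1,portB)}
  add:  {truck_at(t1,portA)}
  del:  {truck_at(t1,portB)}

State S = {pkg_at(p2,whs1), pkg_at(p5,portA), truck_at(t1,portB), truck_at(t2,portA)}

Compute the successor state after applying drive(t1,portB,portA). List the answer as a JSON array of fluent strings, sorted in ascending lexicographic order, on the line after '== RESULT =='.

Compute (S \ del) ∪ add:
  pre ⊆ S: {truck_at(t1,portB)} ⊆ S  — applicable
  S \ del = {pkg_at(p2,whs1), pkg_at(p5,portA), truck_at(t2,portA)}
  ∪ add   = {pkg_at(p2,whs1), pkg_at(p5,portA), truck_at(t1,portA), truck_at(t2,portA)}

== RESULT ==
["pkg_at(p2,whs1)", "pkg_at(p5,portA)", "truck_at(t1,portA)", "truck_at(t2,portA)"]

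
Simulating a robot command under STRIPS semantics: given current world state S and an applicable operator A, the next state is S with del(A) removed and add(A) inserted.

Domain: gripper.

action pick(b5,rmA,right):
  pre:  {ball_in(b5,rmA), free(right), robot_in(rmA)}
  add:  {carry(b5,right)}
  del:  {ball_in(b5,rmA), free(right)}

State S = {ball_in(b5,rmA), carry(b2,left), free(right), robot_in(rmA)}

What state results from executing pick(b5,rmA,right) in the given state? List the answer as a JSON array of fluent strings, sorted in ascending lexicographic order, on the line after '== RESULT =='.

Progress:
  pre ⊆ S: {ball_in(b5,rmA), free(right), robot_in(rmA)} ⊆ S  — applicable
  S \ del = {carry(b2,left), robot_in(rmA)}
  ∪ add   = {carry(b2,left), carry(b5,right), robot_in(rmA)}

== RESULT ==
["carry(b2,left)", "carry(b5,right)", "robot_in(rmA)"]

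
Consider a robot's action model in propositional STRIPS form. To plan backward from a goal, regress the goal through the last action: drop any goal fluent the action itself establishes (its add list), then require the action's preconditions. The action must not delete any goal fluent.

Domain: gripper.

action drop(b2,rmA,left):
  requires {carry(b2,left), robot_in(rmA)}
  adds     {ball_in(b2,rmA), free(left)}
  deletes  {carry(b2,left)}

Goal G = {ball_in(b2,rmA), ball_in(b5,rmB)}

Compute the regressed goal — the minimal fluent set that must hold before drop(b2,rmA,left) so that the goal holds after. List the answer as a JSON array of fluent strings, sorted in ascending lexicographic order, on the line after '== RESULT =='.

Regress:
  G ∩ del = {}  (empty — regression defined)
  G \ add = {ball_in(b2,rmA), ball_in(b5,rmB)} \ {ball_in(b2,rmA), free(left)} = {ball_in(b5,rmB)}
  ∪ pre   = {ball_in(b5,rmB)} ∪ {carry(b2,left), robot_in(rmA)}
          = {ball_in(b5,rmB), carry(b2,left), robot_in(rmA)}

== RESULT ==
["ball_in(b5,rmB)", "carry(b2,left)", "robot_in(rmA)"]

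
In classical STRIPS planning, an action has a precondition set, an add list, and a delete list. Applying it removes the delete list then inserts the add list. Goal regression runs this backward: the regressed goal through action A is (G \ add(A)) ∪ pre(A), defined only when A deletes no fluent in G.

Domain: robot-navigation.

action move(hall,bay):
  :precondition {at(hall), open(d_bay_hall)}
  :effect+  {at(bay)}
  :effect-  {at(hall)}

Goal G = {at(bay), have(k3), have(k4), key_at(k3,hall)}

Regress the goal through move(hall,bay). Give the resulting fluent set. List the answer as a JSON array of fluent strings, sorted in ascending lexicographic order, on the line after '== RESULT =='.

Compute (G \ add) ∪ pre:
  G ∩ del = {}  (empty — regression defined)
  G \ add = {at(bay), have(k3), have(k4), key_at(k3,hall)} \ {at(bay)} = {have(k3), have(k4), key_at(k3,hall)}
  ∪ pre   = {have(k3), have(k4), key_at(k3,hall)} ∪ {at(hall), open(d_bay_hall)}
          = {at(hall), have(k3), have(k4), key_at(k3,hall), open(d_bay_hall)}

== RESULT ==
["at(hall)", "have(k3)", "have(k4)", "key_at(k3,hall)", "open(d_bay_hall)"]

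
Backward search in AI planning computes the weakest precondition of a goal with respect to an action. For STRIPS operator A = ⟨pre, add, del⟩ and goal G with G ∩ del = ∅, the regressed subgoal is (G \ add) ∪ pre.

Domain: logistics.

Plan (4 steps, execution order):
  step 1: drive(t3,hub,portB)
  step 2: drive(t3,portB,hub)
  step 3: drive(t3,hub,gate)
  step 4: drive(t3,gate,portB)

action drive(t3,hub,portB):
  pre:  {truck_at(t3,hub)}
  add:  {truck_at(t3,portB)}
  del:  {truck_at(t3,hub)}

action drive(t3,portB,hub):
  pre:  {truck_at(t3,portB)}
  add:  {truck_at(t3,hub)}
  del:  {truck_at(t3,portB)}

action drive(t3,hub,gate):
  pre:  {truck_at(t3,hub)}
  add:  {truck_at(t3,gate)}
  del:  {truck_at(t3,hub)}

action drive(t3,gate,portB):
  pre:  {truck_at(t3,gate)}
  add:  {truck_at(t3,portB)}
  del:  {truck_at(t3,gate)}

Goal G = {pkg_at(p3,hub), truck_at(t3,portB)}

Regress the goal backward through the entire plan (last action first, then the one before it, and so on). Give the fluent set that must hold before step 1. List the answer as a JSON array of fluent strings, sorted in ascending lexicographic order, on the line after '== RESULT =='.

Work backward from the goal:
  through step 4 (drive(t3,gate,portB)): drop {truck_at(t3,portB)}, keep {pkg_at(p3,hub)}, require {truck_at(t3,gate)}
    → {pkg_at(p3,hub), truck_at(t3,gate)}
  through step 3 (drive(t3,hub,gate)): drop {truck_at(t3,gate)}, keep {pkg_at(p3,hub)}, require {truck_at(t3,hub)}
    → {pkg_at(p3,hub), truck_at(t3,hub)}
  through step 2 (drive(t3,portB,hub)): drop {truck_at(t3,hub)}, keep {pkg_at(p3,hub)}, require {truck_at(t3,portB)}
    → {pkg_at(p3,hub), truck_at(t3,portB)}
  through step 1 (drive(t3,hub,portB)): drop {truck_at(t3,portB)}, keep {pkg_at(p3,hub)}, require {truck_at(t3,hub)}
    → {pkg_at(p3,hub), truck_at(t3,hub)}

== RESULT ==
["pkg_at(p3,hub)", "truck_at(t3,hub)"]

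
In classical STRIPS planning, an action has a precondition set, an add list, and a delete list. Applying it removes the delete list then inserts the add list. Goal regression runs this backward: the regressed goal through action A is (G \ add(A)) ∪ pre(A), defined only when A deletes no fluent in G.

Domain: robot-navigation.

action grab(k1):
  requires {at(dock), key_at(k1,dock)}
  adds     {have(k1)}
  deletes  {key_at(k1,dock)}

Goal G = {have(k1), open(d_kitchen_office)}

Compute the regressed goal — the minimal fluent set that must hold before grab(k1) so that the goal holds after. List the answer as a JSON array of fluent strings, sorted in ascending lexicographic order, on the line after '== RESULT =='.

Compute (G \ add) ∪ pre:
  G ∩ del = {}  (empty — regression defined)
  G \ add = {have(k1), open(d_kitchen_office)} \ {have(k1)} = {open(d_kitchen_office)}
  ∪ pre   = {open(d_kitchen_office)} ∪ {at(dock), key_at(k1,dock)}
          = {at(dock), key_at(k1,dock), open(d_kitchen_office)}

== RESULT ==
["at(dock)", "key_at(k1,dock)", "open(d_kitchen_office)"]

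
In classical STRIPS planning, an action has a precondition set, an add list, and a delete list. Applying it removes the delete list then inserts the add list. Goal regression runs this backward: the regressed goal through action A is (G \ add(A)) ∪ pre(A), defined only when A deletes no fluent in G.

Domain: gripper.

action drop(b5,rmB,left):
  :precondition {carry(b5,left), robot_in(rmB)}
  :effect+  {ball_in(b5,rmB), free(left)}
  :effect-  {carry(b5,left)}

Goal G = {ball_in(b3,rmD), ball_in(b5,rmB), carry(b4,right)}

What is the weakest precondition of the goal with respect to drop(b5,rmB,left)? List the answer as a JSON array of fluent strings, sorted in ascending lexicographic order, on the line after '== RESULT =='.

Regress:
  G ∩ del = {}  (empty — regression defined)
  G \ add = {ball_in(b3,rmD), ball_in(b5,rmB), carry(b4,right)} \ {ball_in(b5,rmB), free(left)} = {ball_in(b3,rmD), carry(b4,right)}
  ∪ pre   = {ball_in(b3,rmD), carry(b4,right)} ∪ {carry(b5,left), robot_in(rmB)}
          = {ball_in(b3,rmD), carry(b4,right), carry(b5,left), robot_in(rmB)}

== RESULT ==
["ball_in(b3,rmD)", "carry(b4,right)", "carry(b5,left)", "robot_in(rmB)"]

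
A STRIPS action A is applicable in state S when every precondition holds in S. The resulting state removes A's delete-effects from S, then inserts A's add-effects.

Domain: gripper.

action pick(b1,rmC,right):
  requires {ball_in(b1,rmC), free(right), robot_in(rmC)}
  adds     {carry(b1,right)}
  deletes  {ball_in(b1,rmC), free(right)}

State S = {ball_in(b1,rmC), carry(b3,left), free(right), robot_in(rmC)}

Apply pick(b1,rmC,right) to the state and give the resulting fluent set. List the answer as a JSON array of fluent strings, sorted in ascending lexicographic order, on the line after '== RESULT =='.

Progress:
  pre ⊆ S: {ball_in(b1,rmC), free(right), robot_in(rmC)} ⊆ S  — applicable
  S \ del = {carry(b3,left), robot_in(rmC)}
  ∪ add   = {carry(b1,right), carry(b3,left), robot_in(rmC)}

== RESULT ==
["carry(b1,right)", "carry(b3,left)", "robot_in(rmC)"]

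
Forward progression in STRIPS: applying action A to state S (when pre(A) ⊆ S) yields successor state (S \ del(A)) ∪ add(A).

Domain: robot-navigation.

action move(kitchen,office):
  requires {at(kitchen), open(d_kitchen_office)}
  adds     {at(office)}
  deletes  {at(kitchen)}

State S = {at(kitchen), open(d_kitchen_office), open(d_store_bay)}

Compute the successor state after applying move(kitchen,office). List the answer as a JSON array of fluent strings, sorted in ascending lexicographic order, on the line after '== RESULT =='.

Compute (S \ del) ∪ add:
  pre ⊆ S: {at(kitchen), open(d_kitchen_office)} ⊆ S  — applicable
  S \ del = {open(d_kitchen_office), open(d_store_bay)}
  ∪ add   = {at(office), open(d_kitchen_office), open(d_store_bay)}

== RESULT ==
["at(office)", "open(d_kitchen_office)", "open(d_store_bay)"]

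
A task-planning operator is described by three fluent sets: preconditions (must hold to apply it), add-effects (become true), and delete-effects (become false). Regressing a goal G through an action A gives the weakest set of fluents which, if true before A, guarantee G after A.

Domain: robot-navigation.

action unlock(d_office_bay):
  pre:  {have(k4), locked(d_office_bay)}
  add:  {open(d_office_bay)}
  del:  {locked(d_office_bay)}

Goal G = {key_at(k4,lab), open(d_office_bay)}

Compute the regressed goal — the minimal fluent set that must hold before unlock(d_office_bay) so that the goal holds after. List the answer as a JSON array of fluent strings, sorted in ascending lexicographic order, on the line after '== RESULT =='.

Regress:
  G ∩ del = {}  (empty — regression defined)
  G \ add = {key_at(k4,lab), open(d_office_bay)} \ {open(d_office_bay)} = {key_at(k4,lab)}
  ∪ pre   = {key_at(k4,lab)} ∪ {have(k4), locked(d_office_bay)}
          = {have(k4), key_at(k4,lab), locked(d_office_bay)}

== RESULT ==
["have(k4)", "key_at(k4,lab)", "locked(d_office_bay)"]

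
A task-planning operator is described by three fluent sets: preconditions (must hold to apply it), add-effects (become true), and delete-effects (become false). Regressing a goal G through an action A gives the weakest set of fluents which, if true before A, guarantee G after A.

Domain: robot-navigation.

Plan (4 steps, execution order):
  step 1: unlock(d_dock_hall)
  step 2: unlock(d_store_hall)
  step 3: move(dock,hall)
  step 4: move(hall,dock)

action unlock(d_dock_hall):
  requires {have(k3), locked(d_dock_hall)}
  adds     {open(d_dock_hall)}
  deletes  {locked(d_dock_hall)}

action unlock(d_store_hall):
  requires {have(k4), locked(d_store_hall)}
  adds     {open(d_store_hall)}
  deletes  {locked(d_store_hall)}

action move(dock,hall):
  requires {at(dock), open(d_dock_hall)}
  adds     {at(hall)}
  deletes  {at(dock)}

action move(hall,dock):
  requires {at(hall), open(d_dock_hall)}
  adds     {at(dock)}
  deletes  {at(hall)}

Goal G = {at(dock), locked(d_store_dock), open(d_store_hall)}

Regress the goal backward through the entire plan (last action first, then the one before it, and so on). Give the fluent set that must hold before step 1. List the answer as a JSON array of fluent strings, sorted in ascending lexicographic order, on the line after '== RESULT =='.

Regress step by step:
  through step 4 (move(hall,dock)): drop {at(dock)}, keep {locked(d_store_dock), open(d_store_hall)}, require {at(hall), open(d_dock_hall)}
    → {at(hall), locked(d_store_dock), open(d_dock_hall), open(d_store_hall)}
  through step 3 (move(dock,hall)): drop {at(hall)}, keep {locked(d_store_dock), open(d_dock_hall), open(d_store_hall)}, require {at(dock), open(d_dock_hall)}
    → {at(dock), locked(d_store_dock), open(d_dock_hall), open(d_store_hall)}
  through step 2 (unlock(d_store_hall)): drop {open(d_store_hall)}, keep {at(dock), locked(d_store_dock), open(d_dock_hall)}, require {have(k4), locked(d_store_hall)}
    → {at(dock), have(k4), locked(d_store_dock), locked(d_store_hall), open(d_dock_hall)}
  through step 1 (unlock(d_dock_hall)): drop {open(d_dock_hall)}, keep {at(dock), have(k4), locked(d_store_dock), locked(d_store_hall)}, require {have(k3), locked(d_dock_hall)}
    → {at(dock), have(k3), have(k4), locked(d_dock_hall), locked(d_store_dock), locked(d_store_hall)}

== RESULT ==
["at(dock)", "have(k3)", "have(k4)", "locked(d_dock_hall)", "locked(d_store_dock)", "locked(d_store_hall)"]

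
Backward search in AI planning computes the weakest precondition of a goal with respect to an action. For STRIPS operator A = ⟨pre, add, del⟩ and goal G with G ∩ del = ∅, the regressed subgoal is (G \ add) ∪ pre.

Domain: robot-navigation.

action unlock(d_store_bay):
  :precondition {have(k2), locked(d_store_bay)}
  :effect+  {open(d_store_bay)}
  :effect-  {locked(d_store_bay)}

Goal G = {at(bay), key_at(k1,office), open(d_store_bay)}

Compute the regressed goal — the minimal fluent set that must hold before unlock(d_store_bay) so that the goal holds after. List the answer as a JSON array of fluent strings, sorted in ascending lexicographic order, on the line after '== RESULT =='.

Compute (G \ add) ∪ pre:
  G ∩ del = {}  (empty — regression defined)
  G \ add = {at(bay), key_at(k1,office), open(d_store_bay)} \ {open(d_store_bay)} = {at(bay), key_at(k1,office)}
  ∪ pre   = {at(bay), key_at(k1,office)} ∪ {have(k2), locked(d_store_bay)}
          = {at(bay), have(k2), key_at(k1,office), locked(d_store_bay)}

== RESULT ==
["at(bay)", "have(k2)", "key_at(k1,office)", "locked(d_store_bay)"]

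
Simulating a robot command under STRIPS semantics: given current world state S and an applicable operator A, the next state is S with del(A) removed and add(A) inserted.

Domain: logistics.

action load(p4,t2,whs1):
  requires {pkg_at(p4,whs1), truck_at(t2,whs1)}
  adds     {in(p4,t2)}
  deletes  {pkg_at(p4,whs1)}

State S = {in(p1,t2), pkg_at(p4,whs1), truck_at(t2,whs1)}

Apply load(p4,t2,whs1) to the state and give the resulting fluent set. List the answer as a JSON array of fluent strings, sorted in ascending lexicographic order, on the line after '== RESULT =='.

Progress:
  pre ⊆ S: {pkg_at(p4,whs1), truck_at(t2,whs1)} ⊆ S  — applicable
  S \ del = {in(p1,t2), truck_at(t2,whs1)}
  ∪ add   = {in(p1,t2), in(p4,t2), truck_at(t2,whs1)}

== RESULT ==
["in(p1,t2)", "in(p4,t2)", "truck_at(t2,whs1)"]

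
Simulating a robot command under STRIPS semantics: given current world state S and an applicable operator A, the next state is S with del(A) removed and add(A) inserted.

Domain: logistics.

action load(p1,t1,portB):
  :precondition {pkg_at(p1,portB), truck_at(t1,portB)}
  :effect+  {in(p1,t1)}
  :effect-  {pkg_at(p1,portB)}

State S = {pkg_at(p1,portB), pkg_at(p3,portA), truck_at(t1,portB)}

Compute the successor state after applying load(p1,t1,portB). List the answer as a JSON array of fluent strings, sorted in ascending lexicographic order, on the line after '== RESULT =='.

Compute (S \ del) ∪ add:
  pre ⊆ S: {pkg_at(p1,portB), truck_at(t1,portB)} ⊆ S  — applicable
  S \ del = {pkg_at(p3,portA), truck_at(t1,portB)}
  ∪ add   = {in(p1,t1), pkg_at(p3,portA), truck_at(t1,portB)}

== RESULT ==
["in(p1,t1)", "pkg_at(p3,portA)", "truck_at(t1,portB)"]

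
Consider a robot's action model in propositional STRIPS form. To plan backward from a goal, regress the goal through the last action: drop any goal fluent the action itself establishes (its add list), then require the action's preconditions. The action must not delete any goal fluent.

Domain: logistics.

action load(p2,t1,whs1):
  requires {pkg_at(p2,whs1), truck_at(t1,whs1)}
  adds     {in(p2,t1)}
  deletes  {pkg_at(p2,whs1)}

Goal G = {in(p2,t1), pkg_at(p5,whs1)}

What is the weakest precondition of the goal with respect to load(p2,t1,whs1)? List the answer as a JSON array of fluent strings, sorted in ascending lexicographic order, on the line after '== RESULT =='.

Regress:
  G ∩ del = {}  (empty — regression defined)
  G \ add = {in(p2,t1), pkg_at(p5,whs1)} \ {in(p2,t1)} = {pkg_at(p5,whs1)}
  ∪ pre   = {pkg_at(p5,whs1)} ∪ {pkg_at(p2,whs1), truck_at(t1,whs1)}
          = {pkg_at(p2,whs1), pkg_at(p5,whs1), truck_at(t1,whs1)}

== RESULT ==
["pkg_at(p2,whs1)", "pkg_at(p5,whs1)", "truck_at(t1,whs1)"]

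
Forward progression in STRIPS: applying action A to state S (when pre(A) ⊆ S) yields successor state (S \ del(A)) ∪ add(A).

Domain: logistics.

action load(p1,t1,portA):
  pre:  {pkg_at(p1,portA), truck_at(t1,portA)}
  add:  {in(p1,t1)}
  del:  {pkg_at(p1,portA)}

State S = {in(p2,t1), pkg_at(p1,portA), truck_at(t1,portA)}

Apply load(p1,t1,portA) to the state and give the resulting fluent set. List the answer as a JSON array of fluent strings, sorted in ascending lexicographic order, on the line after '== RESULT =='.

Compute (S \ del) ∪ add:
  pre ⊆ S: {pkg_at(p1,portA), truck_at(t1,portA)} ⊆ S  — applicable
  S \ del = {in(p2,t1), truck_at(t1,portA)}
  ∪ add   = {in(p1,t1), in(p2,t1), truck_at(t1,portA)}

== RESULT ==
["in(p1,t1)", "in(p2,t1)", "truck_at(t1,portA)"]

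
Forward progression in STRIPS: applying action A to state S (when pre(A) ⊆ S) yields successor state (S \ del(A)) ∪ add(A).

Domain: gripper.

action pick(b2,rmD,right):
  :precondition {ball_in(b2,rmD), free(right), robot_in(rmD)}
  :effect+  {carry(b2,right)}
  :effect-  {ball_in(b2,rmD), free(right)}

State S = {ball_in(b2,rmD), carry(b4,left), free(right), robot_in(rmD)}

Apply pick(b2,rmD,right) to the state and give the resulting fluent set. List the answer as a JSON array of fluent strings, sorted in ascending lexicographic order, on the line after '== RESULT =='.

Compute (S \ del) ∪ add:
  pre ⊆ S: {ball_in(b2,rmD), free(right), robot_in(rmD)} ⊆ S  — applicable
  S \ del = {carry(b4,left), robot_in(rmD)}
  ∪ add   = {carry(b2,right), carry(b4,left), robot_in(rmD)}

== RESULT ==
["carry(b2,right)", "carry(b4,left)", "robot_in(rmD)"]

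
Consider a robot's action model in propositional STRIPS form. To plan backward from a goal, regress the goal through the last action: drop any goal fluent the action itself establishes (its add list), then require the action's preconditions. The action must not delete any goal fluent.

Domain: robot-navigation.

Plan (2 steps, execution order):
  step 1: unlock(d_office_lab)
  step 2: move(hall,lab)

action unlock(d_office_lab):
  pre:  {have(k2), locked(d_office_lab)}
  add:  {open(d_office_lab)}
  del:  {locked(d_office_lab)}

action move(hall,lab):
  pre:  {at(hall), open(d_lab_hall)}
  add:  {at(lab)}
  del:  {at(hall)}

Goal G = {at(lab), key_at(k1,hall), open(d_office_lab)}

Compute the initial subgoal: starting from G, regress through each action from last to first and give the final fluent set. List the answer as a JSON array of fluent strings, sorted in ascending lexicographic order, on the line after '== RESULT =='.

Regress step by step:
  through step 2 (move(hall,lab)): drop {at(lab)}, keep {key_at(k1,hall), open(d_office_lab)}, require {at(hall), open(d_lab_hall)}
    → {at(hall), key_at(k1,hall), open(d_lab_hall), open(d_office_lab)}
  through step 1 (unlock(d_office_lab)): drop {open(d_office_lab)}, keep {at(hall), key_at(k1,hall), open(d_lab_hall)}, require {have(k2), locked(d_office_lab)}
    → {at(hall), have(k2), key_at(k1,hall), locked(d_office_lab), open(d_lab_hall)}

== RESULT ==
["at(hall)", "have(k2)", "key_at(k1,hall)", "locked(d_office_lab)", "open(d_lab_hall)"]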